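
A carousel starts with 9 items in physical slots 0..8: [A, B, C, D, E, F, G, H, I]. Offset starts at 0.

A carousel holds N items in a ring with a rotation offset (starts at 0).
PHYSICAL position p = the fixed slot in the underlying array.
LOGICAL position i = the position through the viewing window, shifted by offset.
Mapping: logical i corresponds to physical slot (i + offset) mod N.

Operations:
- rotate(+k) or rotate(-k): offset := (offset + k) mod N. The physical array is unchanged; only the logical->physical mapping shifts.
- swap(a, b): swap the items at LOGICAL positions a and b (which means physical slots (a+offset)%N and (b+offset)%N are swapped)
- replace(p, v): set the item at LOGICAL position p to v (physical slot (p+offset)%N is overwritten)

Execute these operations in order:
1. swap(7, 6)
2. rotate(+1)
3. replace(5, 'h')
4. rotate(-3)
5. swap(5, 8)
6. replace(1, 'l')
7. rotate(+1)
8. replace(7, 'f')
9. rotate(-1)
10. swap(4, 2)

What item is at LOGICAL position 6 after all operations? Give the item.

Answer: E

Derivation:
After op 1 (swap(7, 6)): offset=0, physical=[A,B,C,D,E,F,H,G,I], logical=[A,B,C,D,E,F,H,G,I]
After op 2 (rotate(+1)): offset=1, physical=[A,B,C,D,E,F,H,G,I], logical=[B,C,D,E,F,H,G,I,A]
After op 3 (replace(5, 'h')): offset=1, physical=[A,B,C,D,E,F,h,G,I], logical=[B,C,D,E,F,h,G,I,A]
After op 4 (rotate(-3)): offset=7, physical=[A,B,C,D,E,F,h,G,I], logical=[G,I,A,B,C,D,E,F,h]
After op 5 (swap(5, 8)): offset=7, physical=[A,B,C,h,E,F,D,G,I], logical=[G,I,A,B,C,h,E,F,D]
After op 6 (replace(1, 'l')): offset=7, physical=[A,B,C,h,E,F,D,G,l], logical=[G,l,A,B,C,h,E,F,D]
After op 7 (rotate(+1)): offset=8, physical=[A,B,C,h,E,F,D,G,l], logical=[l,A,B,C,h,E,F,D,G]
After op 8 (replace(7, 'f')): offset=8, physical=[A,B,C,h,E,F,f,G,l], logical=[l,A,B,C,h,E,F,f,G]
After op 9 (rotate(-1)): offset=7, physical=[A,B,C,h,E,F,f,G,l], logical=[G,l,A,B,C,h,E,F,f]
After op 10 (swap(4, 2)): offset=7, physical=[C,B,A,h,E,F,f,G,l], logical=[G,l,C,B,A,h,E,F,f]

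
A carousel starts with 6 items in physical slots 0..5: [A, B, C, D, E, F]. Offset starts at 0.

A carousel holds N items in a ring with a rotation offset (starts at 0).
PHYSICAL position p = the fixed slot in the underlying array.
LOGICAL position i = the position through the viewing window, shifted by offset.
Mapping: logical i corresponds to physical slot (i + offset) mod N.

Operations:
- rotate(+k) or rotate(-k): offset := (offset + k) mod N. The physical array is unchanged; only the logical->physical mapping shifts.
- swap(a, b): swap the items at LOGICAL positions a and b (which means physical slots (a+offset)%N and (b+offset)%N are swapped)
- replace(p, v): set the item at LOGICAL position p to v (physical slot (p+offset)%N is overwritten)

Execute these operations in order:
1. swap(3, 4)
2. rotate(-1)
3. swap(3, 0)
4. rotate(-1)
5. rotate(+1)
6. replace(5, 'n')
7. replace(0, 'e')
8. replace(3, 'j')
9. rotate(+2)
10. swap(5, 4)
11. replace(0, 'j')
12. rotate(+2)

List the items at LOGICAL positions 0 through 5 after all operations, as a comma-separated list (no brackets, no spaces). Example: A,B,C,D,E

Answer: E,n,A,e,j,j

Derivation:
After op 1 (swap(3, 4)): offset=0, physical=[A,B,C,E,D,F], logical=[A,B,C,E,D,F]
After op 2 (rotate(-1)): offset=5, physical=[A,B,C,E,D,F], logical=[F,A,B,C,E,D]
After op 3 (swap(3, 0)): offset=5, physical=[A,B,F,E,D,C], logical=[C,A,B,F,E,D]
After op 4 (rotate(-1)): offset=4, physical=[A,B,F,E,D,C], logical=[D,C,A,B,F,E]
After op 5 (rotate(+1)): offset=5, physical=[A,B,F,E,D,C], logical=[C,A,B,F,E,D]
After op 6 (replace(5, 'n')): offset=5, physical=[A,B,F,E,n,C], logical=[C,A,B,F,E,n]
After op 7 (replace(0, 'e')): offset=5, physical=[A,B,F,E,n,e], logical=[e,A,B,F,E,n]
After op 8 (replace(3, 'j')): offset=5, physical=[A,B,j,E,n,e], logical=[e,A,B,j,E,n]
After op 9 (rotate(+2)): offset=1, physical=[A,B,j,E,n,e], logical=[B,j,E,n,e,A]
After op 10 (swap(5, 4)): offset=1, physical=[e,B,j,E,n,A], logical=[B,j,E,n,A,e]
After op 11 (replace(0, 'j')): offset=1, physical=[e,j,j,E,n,A], logical=[j,j,E,n,A,e]
After op 12 (rotate(+2)): offset=3, physical=[e,j,j,E,n,A], logical=[E,n,A,e,j,j]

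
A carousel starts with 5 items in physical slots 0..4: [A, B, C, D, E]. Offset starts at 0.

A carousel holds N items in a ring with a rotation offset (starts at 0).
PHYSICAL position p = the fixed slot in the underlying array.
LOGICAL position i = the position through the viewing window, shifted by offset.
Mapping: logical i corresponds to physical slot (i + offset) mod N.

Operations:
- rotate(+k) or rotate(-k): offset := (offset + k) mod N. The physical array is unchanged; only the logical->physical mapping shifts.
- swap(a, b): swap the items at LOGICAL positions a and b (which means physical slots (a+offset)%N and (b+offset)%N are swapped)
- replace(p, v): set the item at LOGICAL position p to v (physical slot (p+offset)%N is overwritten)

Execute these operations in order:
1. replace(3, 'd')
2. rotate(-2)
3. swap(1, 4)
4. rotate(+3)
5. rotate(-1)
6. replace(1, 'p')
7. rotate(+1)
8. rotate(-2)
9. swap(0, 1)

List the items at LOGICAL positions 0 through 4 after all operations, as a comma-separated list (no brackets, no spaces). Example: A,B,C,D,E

After op 1 (replace(3, 'd')): offset=0, physical=[A,B,C,d,E], logical=[A,B,C,d,E]
After op 2 (rotate(-2)): offset=3, physical=[A,B,C,d,E], logical=[d,E,A,B,C]
After op 3 (swap(1, 4)): offset=3, physical=[A,B,E,d,C], logical=[d,C,A,B,E]
After op 4 (rotate(+3)): offset=1, physical=[A,B,E,d,C], logical=[B,E,d,C,A]
After op 5 (rotate(-1)): offset=0, physical=[A,B,E,d,C], logical=[A,B,E,d,C]
After op 6 (replace(1, 'p')): offset=0, physical=[A,p,E,d,C], logical=[A,p,E,d,C]
After op 7 (rotate(+1)): offset=1, physical=[A,p,E,d,C], logical=[p,E,d,C,A]
After op 8 (rotate(-2)): offset=4, physical=[A,p,E,d,C], logical=[C,A,p,E,d]
After op 9 (swap(0, 1)): offset=4, physical=[C,p,E,d,A], logical=[A,C,p,E,d]

Answer: A,C,p,E,d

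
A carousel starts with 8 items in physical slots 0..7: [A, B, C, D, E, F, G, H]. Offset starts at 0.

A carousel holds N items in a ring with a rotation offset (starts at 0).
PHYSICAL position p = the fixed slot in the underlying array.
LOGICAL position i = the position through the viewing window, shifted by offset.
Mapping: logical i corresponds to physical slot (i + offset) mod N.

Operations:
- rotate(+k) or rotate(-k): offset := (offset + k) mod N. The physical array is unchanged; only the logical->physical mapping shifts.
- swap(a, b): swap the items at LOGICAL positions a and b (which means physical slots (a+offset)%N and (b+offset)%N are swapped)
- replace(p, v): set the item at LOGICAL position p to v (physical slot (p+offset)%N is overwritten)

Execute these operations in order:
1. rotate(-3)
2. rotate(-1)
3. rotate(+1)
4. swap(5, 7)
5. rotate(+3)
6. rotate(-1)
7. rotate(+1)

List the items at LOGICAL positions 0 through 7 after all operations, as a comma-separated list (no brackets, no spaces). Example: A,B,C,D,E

After op 1 (rotate(-3)): offset=5, physical=[A,B,C,D,E,F,G,H], logical=[F,G,H,A,B,C,D,E]
After op 2 (rotate(-1)): offset=4, physical=[A,B,C,D,E,F,G,H], logical=[E,F,G,H,A,B,C,D]
After op 3 (rotate(+1)): offset=5, physical=[A,B,C,D,E,F,G,H], logical=[F,G,H,A,B,C,D,E]
After op 4 (swap(5, 7)): offset=5, physical=[A,B,E,D,C,F,G,H], logical=[F,G,H,A,B,E,D,C]
After op 5 (rotate(+3)): offset=0, physical=[A,B,E,D,C,F,G,H], logical=[A,B,E,D,C,F,G,H]
After op 6 (rotate(-1)): offset=7, physical=[A,B,E,D,C,F,G,H], logical=[H,A,B,E,D,C,F,G]
After op 7 (rotate(+1)): offset=0, physical=[A,B,E,D,C,F,G,H], logical=[A,B,E,D,C,F,G,H]

Answer: A,B,E,D,C,F,G,H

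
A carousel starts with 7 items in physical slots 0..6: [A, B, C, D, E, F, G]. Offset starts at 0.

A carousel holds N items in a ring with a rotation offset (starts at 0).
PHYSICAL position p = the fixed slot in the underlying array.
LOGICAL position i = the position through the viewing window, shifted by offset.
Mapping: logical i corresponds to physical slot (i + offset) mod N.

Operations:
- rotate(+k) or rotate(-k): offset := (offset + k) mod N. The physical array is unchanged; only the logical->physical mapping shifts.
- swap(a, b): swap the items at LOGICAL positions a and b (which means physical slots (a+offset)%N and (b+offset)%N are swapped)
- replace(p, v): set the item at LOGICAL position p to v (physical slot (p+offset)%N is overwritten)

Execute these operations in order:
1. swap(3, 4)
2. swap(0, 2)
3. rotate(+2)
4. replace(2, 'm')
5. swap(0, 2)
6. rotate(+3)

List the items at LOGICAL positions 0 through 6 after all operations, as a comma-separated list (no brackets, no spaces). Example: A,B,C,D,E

Answer: F,G,C,B,m,E,A

Derivation:
After op 1 (swap(3, 4)): offset=0, physical=[A,B,C,E,D,F,G], logical=[A,B,C,E,D,F,G]
After op 2 (swap(0, 2)): offset=0, physical=[C,B,A,E,D,F,G], logical=[C,B,A,E,D,F,G]
After op 3 (rotate(+2)): offset=2, physical=[C,B,A,E,D,F,G], logical=[A,E,D,F,G,C,B]
After op 4 (replace(2, 'm')): offset=2, physical=[C,B,A,E,m,F,G], logical=[A,E,m,F,G,C,B]
After op 5 (swap(0, 2)): offset=2, physical=[C,B,m,E,A,F,G], logical=[m,E,A,F,G,C,B]
After op 6 (rotate(+3)): offset=5, physical=[C,B,m,E,A,F,G], logical=[F,G,C,B,m,E,A]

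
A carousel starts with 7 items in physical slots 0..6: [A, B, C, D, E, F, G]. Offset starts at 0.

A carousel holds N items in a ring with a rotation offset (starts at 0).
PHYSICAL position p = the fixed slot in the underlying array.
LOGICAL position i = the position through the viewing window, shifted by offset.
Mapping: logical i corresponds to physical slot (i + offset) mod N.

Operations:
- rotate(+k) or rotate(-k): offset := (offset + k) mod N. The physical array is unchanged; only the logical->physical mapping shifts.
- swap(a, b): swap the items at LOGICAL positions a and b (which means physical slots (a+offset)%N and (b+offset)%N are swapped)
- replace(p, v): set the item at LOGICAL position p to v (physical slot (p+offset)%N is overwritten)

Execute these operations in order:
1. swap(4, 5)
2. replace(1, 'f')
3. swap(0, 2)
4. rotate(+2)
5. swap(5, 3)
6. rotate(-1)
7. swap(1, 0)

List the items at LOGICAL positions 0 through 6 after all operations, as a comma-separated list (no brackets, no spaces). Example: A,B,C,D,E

Answer: A,f,D,F,C,G,E

Derivation:
After op 1 (swap(4, 5)): offset=0, physical=[A,B,C,D,F,E,G], logical=[A,B,C,D,F,E,G]
After op 2 (replace(1, 'f')): offset=0, physical=[A,f,C,D,F,E,G], logical=[A,f,C,D,F,E,G]
After op 3 (swap(0, 2)): offset=0, physical=[C,f,A,D,F,E,G], logical=[C,f,A,D,F,E,G]
After op 4 (rotate(+2)): offset=2, physical=[C,f,A,D,F,E,G], logical=[A,D,F,E,G,C,f]
After op 5 (swap(5, 3)): offset=2, physical=[E,f,A,D,F,C,G], logical=[A,D,F,C,G,E,f]
After op 6 (rotate(-1)): offset=1, physical=[E,f,A,D,F,C,G], logical=[f,A,D,F,C,G,E]
After op 7 (swap(1, 0)): offset=1, physical=[E,A,f,D,F,C,G], logical=[A,f,D,F,C,G,E]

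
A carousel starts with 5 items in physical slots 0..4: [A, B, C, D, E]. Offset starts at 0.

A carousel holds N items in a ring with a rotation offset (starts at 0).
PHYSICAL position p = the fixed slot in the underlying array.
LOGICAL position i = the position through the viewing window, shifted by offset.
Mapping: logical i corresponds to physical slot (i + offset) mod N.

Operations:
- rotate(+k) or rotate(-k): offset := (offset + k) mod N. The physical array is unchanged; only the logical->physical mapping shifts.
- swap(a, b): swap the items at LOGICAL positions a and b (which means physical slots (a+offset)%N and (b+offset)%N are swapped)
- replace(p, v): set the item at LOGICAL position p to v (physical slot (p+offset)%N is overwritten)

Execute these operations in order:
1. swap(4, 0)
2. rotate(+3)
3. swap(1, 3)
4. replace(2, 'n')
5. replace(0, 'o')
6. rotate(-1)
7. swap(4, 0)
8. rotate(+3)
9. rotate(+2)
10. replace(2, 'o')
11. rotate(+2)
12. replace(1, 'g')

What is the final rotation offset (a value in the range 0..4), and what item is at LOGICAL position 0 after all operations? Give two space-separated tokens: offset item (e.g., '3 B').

After op 1 (swap(4, 0)): offset=0, physical=[E,B,C,D,A], logical=[E,B,C,D,A]
After op 2 (rotate(+3)): offset=3, physical=[E,B,C,D,A], logical=[D,A,E,B,C]
After op 3 (swap(1, 3)): offset=3, physical=[E,A,C,D,B], logical=[D,B,E,A,C]
After op 4 (replace(2, 'n')): offset=3, physical=[n,A,C,D,B], logical=[D,B,n,A,C]
After op 5 (replace(0, 'o')): offset=3, physical=[n,A,C,o,B], logical=[o,B,n,A,C]
After op 6 (rotate(-1)): offset=2, physical=[n,A,C,o,B], logical=[C,o,B,n,A]
After op 7 (swap(4, 0)): offset=2, physical=[n,C,A,o,B], logical=[A,o,B,n,C]
After op 8 (rotate(+3)): offset=0, physical=[n,C,A,o,B], logical=[n,C,A,o,B]
After op 9 (rotate(+2)): offset=2, physical=[n,C,A,o,B], logical=[A,o,B,n,C]
After op 10 (replace(2, 'o')): offset=2, physical=[n,C,A,o,o], logical=[A,o,o,n,C]
After op 11 (rotate(+2)): offset=4, physical=[n,C,A,o,o], logical=[o,n,C,A,o]
After op 12 (replace(1, 'g')): offset=4, physical=[g,C,A,o,o], logical=[o,g,C,A,o]

Answer: 4 o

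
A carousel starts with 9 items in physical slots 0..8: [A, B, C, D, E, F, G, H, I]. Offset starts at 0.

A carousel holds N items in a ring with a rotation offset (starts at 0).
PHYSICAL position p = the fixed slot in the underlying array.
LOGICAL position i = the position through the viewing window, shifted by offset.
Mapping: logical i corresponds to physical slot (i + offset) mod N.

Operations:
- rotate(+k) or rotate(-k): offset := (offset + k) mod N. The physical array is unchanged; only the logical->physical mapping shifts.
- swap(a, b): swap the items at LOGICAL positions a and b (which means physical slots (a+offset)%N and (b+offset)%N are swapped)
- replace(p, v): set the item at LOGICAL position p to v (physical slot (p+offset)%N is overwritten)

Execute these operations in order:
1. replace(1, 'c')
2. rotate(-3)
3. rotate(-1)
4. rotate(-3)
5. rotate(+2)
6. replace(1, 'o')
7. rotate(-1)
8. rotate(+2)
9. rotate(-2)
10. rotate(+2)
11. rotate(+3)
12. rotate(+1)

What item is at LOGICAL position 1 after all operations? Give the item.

Answer: c

Derivation:
After op 1 (replace(1, 'c')): offset=0, physical=[A,c,C,D,E,F,G,H,I], logical=[A,c,C,D,E,F,G,H,I]
After op 2 (rotate(-3)): offset=6, physical=[A,c,C,D,E,F,G,H,I], logical=[G,H,I,A,c,C,D,E,F]
After op 3 (rotate(-1)): offset=5, physical=[A,c,C,D,E,F,G,H,I], logical=[F,G,H,I,A,c,C,D,E]
After op 4 (rotate(-3)): offset=2, physical=[A,c,C,D,E,F,G,H,I], logical=[C,D,E,F,G,H,I,A,c]
After op 5 (rotate(+2)): offset=4, physical=[A,c,C,D,E,F,G,H,I], logical=[E,F,G,H,I,A,c,C,D]
After op 6 (replace(1, 'o')): offset=4, physical=[A,c,C,D,E,o,G,H,I], logical=[E,o,G,H,I,A,c,C,D]
After op 7 (rotate(-1)): offset=3, physical=[A,c,C,D,E,o,G,H,I], logical=[D,E,o,G,H,I,A,c,C]
After op 8 (rotate(+2)): offset=5, physical=[A,c,C,D,E,o,G,H,I], logical=[o,G,H,I,A,c,C,D,E]
After op 9 (rotate(-2)): offset=3, physical=[A,c,C,D,E,o,G,H,I], logical=[D,E,o,G,H,I,A,c,C]
After op 10 (rotate(+2)): offset=5, physical=[A,c,C,D,E,o,G,H,I], logical=[o,G,H,I,A,c,C,D,E]
After op 11 (rotate(+3)): offset=8, physical=[A,c,C,D,E,o,G,H,I], logical=[I,A,c,C,D,E,o,G,H]
After op 12 (rotate(+1)): offset=0, physical=[A,c,C,D,E,o,G,H,I], logical=[A,c,C,D,E,o,G,H,I]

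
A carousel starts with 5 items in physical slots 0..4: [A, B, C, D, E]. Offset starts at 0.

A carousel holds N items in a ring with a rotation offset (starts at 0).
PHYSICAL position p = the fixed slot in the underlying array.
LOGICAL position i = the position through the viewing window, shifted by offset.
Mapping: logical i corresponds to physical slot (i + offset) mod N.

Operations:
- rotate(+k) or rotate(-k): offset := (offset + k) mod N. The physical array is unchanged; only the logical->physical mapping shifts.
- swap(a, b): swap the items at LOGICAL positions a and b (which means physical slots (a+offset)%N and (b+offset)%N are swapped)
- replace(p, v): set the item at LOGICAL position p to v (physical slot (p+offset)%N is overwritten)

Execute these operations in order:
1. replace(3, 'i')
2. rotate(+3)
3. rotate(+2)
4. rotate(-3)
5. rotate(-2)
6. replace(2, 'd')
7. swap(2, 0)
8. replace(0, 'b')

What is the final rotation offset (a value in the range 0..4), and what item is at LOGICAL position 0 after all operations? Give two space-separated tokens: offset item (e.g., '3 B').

After op 1 (replace(3, 'i')): offset=0, physical=[A,B,C,i,E], logical=[A,B,C,i,E]
After op 2 (rotate(+3)): offset=3, physical=[A,B,C,i,E], logical=[i,E,A,B,C]
After op 3 (rotate(+2)): offset=0, physical=[A,B,C,i,E], logical=[A,B,C,i,E]
After op 4 (rotate(-3)): offset=2, physical=[A,B,C,i,E], logical=[C,i,E,A,B]
After op 5 (rotate(-2)): offset=0, physical=[A,B,C,i,E], logical=[A,B,C,i,E]
After op 6 (replace(2, 'd')): offset=0, physical=[A,B,d,i,E], logical=[A,B,d,i,E]
After op 7 (swap(2, 0)): offset=0, physical=[d,B,A,i,E], logical=[d,B,A,i,E]
After op 8 (replace(0, 'b')): offset=0, physical=[b,B,A,i,E], logical=[b,B,A,i,E]

Answer: 0 b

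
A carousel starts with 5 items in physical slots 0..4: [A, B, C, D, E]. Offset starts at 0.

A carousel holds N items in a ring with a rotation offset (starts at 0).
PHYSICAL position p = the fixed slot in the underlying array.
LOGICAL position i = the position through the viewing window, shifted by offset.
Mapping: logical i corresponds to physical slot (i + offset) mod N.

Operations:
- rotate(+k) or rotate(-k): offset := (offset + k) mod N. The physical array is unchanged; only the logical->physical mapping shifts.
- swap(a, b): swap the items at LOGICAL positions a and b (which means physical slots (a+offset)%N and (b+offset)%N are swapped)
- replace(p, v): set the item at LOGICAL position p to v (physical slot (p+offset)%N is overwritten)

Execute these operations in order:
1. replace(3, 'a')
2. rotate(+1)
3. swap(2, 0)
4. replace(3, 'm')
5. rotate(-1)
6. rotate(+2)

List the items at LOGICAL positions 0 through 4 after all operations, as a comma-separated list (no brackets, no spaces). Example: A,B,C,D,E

Answer: C,B,m,A,a

Derivation:
After op 1 (replace(3, 'a')): offset=0, physical=[A,B,C,a,E], logical=[A,B,C,a,E]
After op 2 (rotate(+1)): offset=1, physical=[A,B,C,a,E], logical=[B,C,a,E,A]
After op 3 (swap(2, 0)): offset=1, physical=[A,a,C,B,E], logical=[a,C,B,E,A]
After op 4 (replace(3, 'm')): offset=1, physical=[A,a,C,B,m], logical=[a,C,B,m,A]
After op 5 (rotate(-1)): offset=0, physical=[A,a,C,B,m], logical=[A,a,C,B,m]
After op 6 (rotate(+2)): offset=2, physical=[A,a,C,B,m], logical=[C,B,m,A,a]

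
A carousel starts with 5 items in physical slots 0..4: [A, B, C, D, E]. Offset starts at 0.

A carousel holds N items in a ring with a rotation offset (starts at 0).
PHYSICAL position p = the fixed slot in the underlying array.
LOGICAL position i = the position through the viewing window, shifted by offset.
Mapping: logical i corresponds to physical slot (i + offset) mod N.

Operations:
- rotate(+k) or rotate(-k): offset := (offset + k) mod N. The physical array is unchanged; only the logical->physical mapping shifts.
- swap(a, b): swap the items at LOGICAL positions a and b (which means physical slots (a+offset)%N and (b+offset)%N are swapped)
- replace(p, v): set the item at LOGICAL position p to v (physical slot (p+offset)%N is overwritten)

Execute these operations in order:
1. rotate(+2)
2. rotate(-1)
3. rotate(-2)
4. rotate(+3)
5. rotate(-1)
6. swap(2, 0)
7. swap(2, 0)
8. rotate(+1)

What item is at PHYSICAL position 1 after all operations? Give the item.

After op 1 (rotate(+2)): offset=2, physical=[A,B,C,D,E], logical=[C,D,E,A,B]
After op 2 (rotate(-1)): offset=1, physical=[A,B,C,D,E], logical=[B,C,D,E,A]
After op 3 (rotate(-2)): offset=4, physical=[A,B,C,D,E], logical=[E,A,B,C,D]
After op 4 (rotate(+3)): offset=2, physical=[A,B,C,D,E], logical=[C,D,E,A,B]
After op 5 (rotate(-1)): offset=1, physical=[A,B,C,D,E], logical=[B,C,D,E,A]
After op 6 (swap(2, 0)): offset=1, physical=[A,D,C,B,E], logical=[D,C,B,E,A]
After op 7 (swap(2, 0)): offset=1, physical=[A,B,C,D,E], logical=[B,C,D,E,A]
After op 8 (rotate(+1)): offset=2, physical=[A,B,C,D,E], logical=[C,D,E,A,B]

Answer: B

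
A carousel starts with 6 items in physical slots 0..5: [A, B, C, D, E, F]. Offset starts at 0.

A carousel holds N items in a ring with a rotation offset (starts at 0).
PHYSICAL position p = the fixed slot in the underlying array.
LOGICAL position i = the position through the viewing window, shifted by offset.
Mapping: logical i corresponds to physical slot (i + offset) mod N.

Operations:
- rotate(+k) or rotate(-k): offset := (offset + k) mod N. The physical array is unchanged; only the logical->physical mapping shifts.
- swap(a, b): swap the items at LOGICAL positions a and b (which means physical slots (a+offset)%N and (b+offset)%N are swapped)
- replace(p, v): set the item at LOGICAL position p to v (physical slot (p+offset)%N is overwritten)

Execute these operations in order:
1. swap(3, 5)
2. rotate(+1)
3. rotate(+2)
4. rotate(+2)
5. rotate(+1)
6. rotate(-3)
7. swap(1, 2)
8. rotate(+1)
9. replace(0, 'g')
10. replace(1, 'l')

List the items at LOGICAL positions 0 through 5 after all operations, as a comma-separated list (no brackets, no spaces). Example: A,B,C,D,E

After op 1 (swap(3, 5)): offset=0, physical=[A,B,C,F,E,D], logical=[A,B,C,F,E,D]
After op 2 (rotate(+1)): offset=1, physical=[A,B,C,F,E,D], logical=[B,C,F,E,D,A]
After op 3 (rotate(+2)): offset=3, physical=[A,B,C,F,E,D], logical=[F,E,D,A,B,C]
After op 4 (rotate(+2)): offset=5, physical=[A,B,C,F,E,D], logical=[D,A,B,C,F,E]
After op 5 (rotate(+1)): offset=0, physical=[A,B,C,F,E,D], logical=[A,B,C,F,E,D]
After op 6 (rotate(-3)): offset=3, physical=[A,B,C,F,E,D], logical=[F,E,D,A,B,C]
After op 7 (swap(1, 2)): offset=3, physical=[A,B,C,F,D,E], logical=[F,D,E,A,B,C]
After op 8 (rotate(+1)): offset=4, physical=[A,B,C,F,D,E], logical=[D,E,A,B,C,F]
After op 9 (replace(0, 'g')): offset=4, physical=[A,B,C,F,g,E], logical=[g,E,A,B,C,F]
After op 10 (replace(1, 'l')): offset=4, physical=[A,B,C,F,g,l], logical=[g,l,A,B,C,F]

Answer: g,l,A,B,C,F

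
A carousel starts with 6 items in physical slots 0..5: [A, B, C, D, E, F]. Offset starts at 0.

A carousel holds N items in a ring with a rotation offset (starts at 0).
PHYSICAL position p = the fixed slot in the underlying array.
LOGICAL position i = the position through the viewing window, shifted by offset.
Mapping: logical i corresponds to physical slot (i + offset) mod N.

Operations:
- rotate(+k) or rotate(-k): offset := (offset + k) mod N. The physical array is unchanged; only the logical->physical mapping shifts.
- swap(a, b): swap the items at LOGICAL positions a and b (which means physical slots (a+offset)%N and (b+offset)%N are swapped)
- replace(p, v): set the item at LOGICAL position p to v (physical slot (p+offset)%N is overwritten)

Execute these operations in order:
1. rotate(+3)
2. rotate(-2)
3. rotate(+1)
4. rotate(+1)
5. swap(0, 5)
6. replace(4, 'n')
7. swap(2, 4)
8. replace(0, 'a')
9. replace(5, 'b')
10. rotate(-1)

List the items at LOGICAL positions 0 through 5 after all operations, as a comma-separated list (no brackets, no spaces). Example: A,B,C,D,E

After op 1 (rotate(+3)): offset=3, physical=[A,B,C,D,E,F], logical=[D,E,F,A,B,C]
After op 2 (rotate(-2)): offset=1, physical=[A,B,C,D,E,F], logical=[B,C,D,E,F,A]
After op 3 (rotate(+1)): offset=2, physical=[A,B,C,D,E,F], logical=[C,D,E,F,A,B]
After op 4 (rotate(+1)): offset=3, physical=[A,B,C,D,E,F], logical=[D,E,F,A,B,C]
After op 5 (swap(0, 5)): offset=3, physical=[A,B,D,C,E,F], logical=[C,E,F,A,B,D]
After op 6 (replace(4, 'n')): offset=3, physical=[A,n,D,C,E,F], logical=[C,E,F,A,n,D]
After op 7 (swap(2, 4)): offset=3, physical=[A,F,D,C,E,n], logical=[C,E,n,A,F,D]
After op 8 (replace(0, 'a')): offset=3, physical=[A,F,D,a,E,n], logical=[a,E,n,A,F,D]
After op 9 (replace(5, 'b')): offset=3, physical=[A,F,b,a,E,n], logical=[a,E,n,A,F,b]
After op 10 (rotate(-1)): offset=2, physical=[A,F,b,a,E,n], logical=[b,a,E,n,A,F]

Answer: b,a,E,n,A,F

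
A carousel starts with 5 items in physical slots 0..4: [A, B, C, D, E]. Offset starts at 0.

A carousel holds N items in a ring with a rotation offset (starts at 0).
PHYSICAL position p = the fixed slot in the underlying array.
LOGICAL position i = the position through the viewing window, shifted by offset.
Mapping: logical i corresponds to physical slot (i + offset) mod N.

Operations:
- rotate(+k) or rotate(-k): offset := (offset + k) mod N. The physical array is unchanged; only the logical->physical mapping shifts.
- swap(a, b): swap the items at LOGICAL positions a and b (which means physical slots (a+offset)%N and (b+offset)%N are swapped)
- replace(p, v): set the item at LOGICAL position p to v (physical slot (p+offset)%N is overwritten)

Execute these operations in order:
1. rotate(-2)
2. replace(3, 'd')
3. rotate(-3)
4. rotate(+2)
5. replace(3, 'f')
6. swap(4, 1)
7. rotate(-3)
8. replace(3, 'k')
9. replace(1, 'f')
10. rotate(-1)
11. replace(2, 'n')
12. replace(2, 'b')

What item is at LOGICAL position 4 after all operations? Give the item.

Answer: k

Derivation:
After op 1 (rotate(-2)): offset=3, physical=[A,B,C,D,E], logical=[D,E,A,B,C]
After op 2 (replace(3, 'd')): offset=3, physical=[A,d,C,D,E], logical=[D,E,A,d,C]
After op 3 (rotate(-3)): offset=0, physical=[A,d,C,D,E], logical=[A,d,C,D,E]
After op 4 (rotate(+2)): offset=2, physical=[A,d,C,D,E], logical=[C,D,E,A,d]
After op 5 (replace(3, 'f')): offset=2, physical=[f,d,C,D,E], logical=[C,D,E,f,d]
After op 6 (swap(4, 1)): offset=2, physical=[f,D,C,d,E], logical=[C,d,E,f,D]
After op 7 (rotate(-3)): offset=4, physical=[f,D,C,d,E], logical=[E,f,D,C,d]
After op 8 (replace(3, 'k')): offset=4, physical=[f,D,k,d,E], logical=[E,f,D,k,d]
After op 9 (replace(1, 'f')): offset=4, physical=[f,D,k,d,E], logical=[E,f,D,k,d]
After op 10 (rotate(-1)): offset=3, physical=[f,D,k,d,E], logical=[d,E,f,D,k]
After op 11 (replace(2, 'n')): offset=3, physical=[n,D,k,d,E], logical=[d,E,n,D,k]
After op 12 (replace(2, 'b')): offset=3, physical=[b,D,k,d,E], logical=[d,E,b,D,k]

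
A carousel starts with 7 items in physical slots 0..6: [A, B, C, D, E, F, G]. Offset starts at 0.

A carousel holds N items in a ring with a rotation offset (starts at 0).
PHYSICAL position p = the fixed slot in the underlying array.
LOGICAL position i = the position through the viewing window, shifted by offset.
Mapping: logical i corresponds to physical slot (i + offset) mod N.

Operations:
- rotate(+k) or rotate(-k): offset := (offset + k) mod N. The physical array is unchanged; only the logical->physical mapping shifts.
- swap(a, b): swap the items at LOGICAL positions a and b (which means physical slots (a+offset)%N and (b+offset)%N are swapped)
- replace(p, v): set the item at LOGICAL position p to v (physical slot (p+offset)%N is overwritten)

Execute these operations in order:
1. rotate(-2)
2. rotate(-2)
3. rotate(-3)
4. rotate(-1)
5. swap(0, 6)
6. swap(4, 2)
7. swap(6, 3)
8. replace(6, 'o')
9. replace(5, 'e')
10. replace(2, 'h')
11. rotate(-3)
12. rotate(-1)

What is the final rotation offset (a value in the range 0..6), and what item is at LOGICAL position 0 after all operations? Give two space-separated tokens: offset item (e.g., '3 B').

Answer: 2 G

Derivation:
After op 1 (rotate(-2)): offset=5, physical=[A,B,C,D,E,F,G], logical=[F,G,A,B,C,D,E]
After op 2 (rotate(-2)): offset=3, physical=[A,B,C,D,E,F,G], logical=[D,E,F,G,A,B,C]
After op 3 (rotate(-3)): offset=0, physical=[A,B,C,D,E,F,G], logical=[A,B,C,D,E,F,G]
After op 4 (rotate(-1)): offset=6, physical=[A,B,C,D,E,F,G], logical=[G,A,B,C,D,E,F]
After op 5 (swap(0, 6)): offset=6, physical=[A,B,C,D,E,G,F], logical=[F,A,B,C,D,E,G]
After op 6 (swap(4, 2)): offset=6, physical=[A,D,C,B,E,G,F], logical=[F,A,D,C,B,E,G]
After op 7 (swap(6, 3)): offset=6, physical=[A,D,G,B,E,C,F], logical=[F,A,D,G,B,E,C]
After op 8 (replace(6, 'o')): offset=6, physical=[A,D,G,B,E,o,F], logical=[F,A,D,G,B,E,o]
After op 9 (replace(5, 'e')): offset=6, physical=[A,D,G,B,e,o,F], logical=[F,A,D,G,B,e,o]
After op 10 (replace(2, 'h')): offset=6, physical=[A,h,G,B,e,o,F], logical=[F,A,h,G,B,e,o]
After op 11 (rotate(-3)): offset=3, physical=[A,h,G,B,e,o,F], logical=[B,e,o,F,A,h,G]
After op 12 (rotate(-1)): offset=2, physical=[A,h,G,B,e,o,F], logical=[G,B,e,o,F,A,h]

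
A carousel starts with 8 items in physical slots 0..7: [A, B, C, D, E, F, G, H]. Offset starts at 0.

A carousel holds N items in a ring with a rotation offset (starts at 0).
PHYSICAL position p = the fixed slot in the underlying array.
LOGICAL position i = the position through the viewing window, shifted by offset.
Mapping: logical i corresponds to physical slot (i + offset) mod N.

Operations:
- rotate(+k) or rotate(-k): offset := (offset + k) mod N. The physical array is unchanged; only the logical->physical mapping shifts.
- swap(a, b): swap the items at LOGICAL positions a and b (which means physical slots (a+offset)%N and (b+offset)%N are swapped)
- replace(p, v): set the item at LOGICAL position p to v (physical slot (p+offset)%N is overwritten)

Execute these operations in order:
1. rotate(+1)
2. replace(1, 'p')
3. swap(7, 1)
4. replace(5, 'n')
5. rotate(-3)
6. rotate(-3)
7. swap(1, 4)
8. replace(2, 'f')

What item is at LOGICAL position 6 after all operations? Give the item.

Answer: B

Derivation:
After op 1 (rotate(+1)): offset=1, physical=[A,B,C,D,E,F,G,H], logical=[B,C,D,E,F,G,H,A]
After op 2 (replace(1, 'p')): offset=1, physical=[A,B,p,D,E,F,G,H], logical=[B,p,D,E,F,G,H,A]
After op 3 (swap(7, 1)): offset=1, physical=[p,B,A,D,E,F,G,H], logical=[B,A,D,E,F,G,H,p]
After op 4 (replace(5, 'n')): offset=1, physical=[p,B,A,D,E,F,n,H], logical=[B,A,D,E,F,n,H,p]
After op 5 (rotate(-3)): offset=6, physical=[p,B,A,D,E,F,n,H], logical=[n,H,p,B,A,D,E,F]
After op 6 (rotate(-3)): offset=3, physical=[p,B,A,D,E,F,n,H], logical=[D,E,F,n,H,p,B,A]
After op 7 (swap(1, 4)): offset=3, physical=[p,B,A,D,H,F,n,E], logical=[D,H,F,n,E,p,B,A]
After op 8 (replace(2, 'f')): offset=3, physical=[p,B,A,D,H,f,n,E], logical=[D,H,f,n,E,p,B,A]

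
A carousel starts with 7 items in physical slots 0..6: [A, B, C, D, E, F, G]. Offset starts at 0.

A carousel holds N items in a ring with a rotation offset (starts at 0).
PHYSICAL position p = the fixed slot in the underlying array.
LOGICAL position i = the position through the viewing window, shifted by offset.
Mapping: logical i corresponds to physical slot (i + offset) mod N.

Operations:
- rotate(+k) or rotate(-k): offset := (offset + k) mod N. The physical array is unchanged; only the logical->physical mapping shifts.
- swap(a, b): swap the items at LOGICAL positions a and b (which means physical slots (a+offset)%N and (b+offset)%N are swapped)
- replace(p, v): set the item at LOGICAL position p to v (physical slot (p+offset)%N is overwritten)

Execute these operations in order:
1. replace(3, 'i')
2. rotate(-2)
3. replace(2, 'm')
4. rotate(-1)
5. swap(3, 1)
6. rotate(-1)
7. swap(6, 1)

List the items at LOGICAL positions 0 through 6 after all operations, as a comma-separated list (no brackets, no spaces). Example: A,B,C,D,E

Answer: i,C,m,G,F,B,E

Derivation:
After op 1 (replace(3, 'i')): offset=0, physical=[A,B,C,i,E,F,G], logical=[A,B,C,i,E,F,G]
After op 2 (rotate(-2)): offset=5, physical=[A,B,C,i,E,F,G], logical=[F,G,A,B,C,i,E]
After op 3 (replace(2, 'm')): offset=5, physical=[m,B,C,i,E,F,G], logical=[F,G,m,B,C,i,E]
After op 4 (rotate(-1)): offset=4, physical=[m,B,C,i,E,F,G], logical=[E,F,G,m,B,C,i]
After op 5 (swap(3, 1)): offset=4, physical=[F,B,C,i,E,m,G], logical=[E,m,G,F,B,C,i]
After op 6 (rotate(-1)): offset=3, physical=[F,B,C,i,E,m,G], logical=[i,E,m,G,F,B,C]
After op 7 (swap(6, 1)): offset=3, physical=[F,B,E,i,C,m,G], logical=[i,C,m,G,F,B,E]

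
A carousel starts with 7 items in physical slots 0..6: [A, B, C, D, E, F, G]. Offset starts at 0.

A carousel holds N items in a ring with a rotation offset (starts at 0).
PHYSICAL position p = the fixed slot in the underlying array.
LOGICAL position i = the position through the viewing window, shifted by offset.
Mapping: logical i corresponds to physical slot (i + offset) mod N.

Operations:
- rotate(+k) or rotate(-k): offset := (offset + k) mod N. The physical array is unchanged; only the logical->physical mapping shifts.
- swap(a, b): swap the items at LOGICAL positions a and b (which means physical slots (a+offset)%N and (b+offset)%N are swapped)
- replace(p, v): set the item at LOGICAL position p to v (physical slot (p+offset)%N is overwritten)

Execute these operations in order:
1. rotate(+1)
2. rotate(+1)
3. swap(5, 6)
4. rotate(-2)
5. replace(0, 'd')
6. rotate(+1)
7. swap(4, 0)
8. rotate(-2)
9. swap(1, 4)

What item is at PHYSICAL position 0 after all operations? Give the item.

After op 1 (rotate(+1)): offset=1, physical=[A,B,C,D,E,F,G], logical=[B,C,D,E,F,G,A]
After op 2 (rotate(+1)): offset=2, physical=[A,B,C,D,E,F,G], logical=[C,D,E,F,G,A,B]
After op 3 (swap(5, 6)): offset=2, physical=[B,A,C,D,E,F,G], logical=[C,D,E,F,G,B,A]
After op 4 (rotate(-2)): offset=0, physical=[B,A,C,D,E,F,G], logical=[B,A,C,D,E,F,G]
After op 5 (replace(0, 'd')): offset=0, physical=[d,A,C,D,E,F,G], logical=[d,A,C,D,E,F,G]
After op 6 (rotate(+1)): offset=1, physical=[d,A,C,D,E,F,G], logical=[A,C,D,E,F,G,d]
After op 7 (swap(4, 0)): offset=1, physical=[d,F,C,D,E,A,G], logical=[F,C,D,E,A,G,d]
After op 8 (rotate(-2)): offset=6, physical=[d,F,C,D,E,A,G], logical=[G,d,F,C,D,E,A]
After op 9 (swap(1, 4)): offset=6, physical=[D,F,C,d,E,A,G], logical=[G,D,F,C,d,E,A]

Answer: D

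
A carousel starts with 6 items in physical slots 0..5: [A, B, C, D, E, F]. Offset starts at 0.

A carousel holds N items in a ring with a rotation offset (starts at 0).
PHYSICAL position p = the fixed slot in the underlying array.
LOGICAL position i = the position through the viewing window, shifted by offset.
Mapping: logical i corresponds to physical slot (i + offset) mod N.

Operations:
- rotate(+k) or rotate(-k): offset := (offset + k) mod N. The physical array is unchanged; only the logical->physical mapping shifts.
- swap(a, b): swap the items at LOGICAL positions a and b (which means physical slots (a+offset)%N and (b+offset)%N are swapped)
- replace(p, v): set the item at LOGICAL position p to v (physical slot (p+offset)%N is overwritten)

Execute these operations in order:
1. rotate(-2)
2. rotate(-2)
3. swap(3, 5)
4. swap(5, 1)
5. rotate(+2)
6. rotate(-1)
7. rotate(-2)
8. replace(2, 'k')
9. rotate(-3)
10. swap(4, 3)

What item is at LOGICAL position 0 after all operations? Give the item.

After op 1 (rotate(-2)): offset=4, physical=[A,B,C,D,E,F], logical=[E,F,A,B,C,D]
After op 2 (rotate(-2)): offset=2, physical=[A,B,C,D,E,F], logical=[C,D,E,F,A,B]
After op 3 (swap(3, 5)): offset=2, physical=[A,F,C,D,E,B], logical=[C,D,E,B,A,F]
After op 4 (swap(5, 1)): offset=2, physical=[A,D,C,F,E,B], logical=[C,F,E,B,A,D]
After op 5 (rotate(+2)): offset=4, physical=[A,D,C,F,E,B], logical=[E,B,A,D,C,F]
After op 6 (rotate(-1)): offset=3, physical=[A,D,C,F,E,B], logical=[F,E,B,A,D,C]
After op 7 (rotate(-2)): offset=1, physical=[A,D,C,F,E,B], logical=[D,C,F,E,B,A]
After op 8 (replace(2, 'k')): offset=1, physical=[A,D,C,k,E,B], logical=[D,C,k,E,B,A]
After op 9 (rotate(-3)): offset=4, physical=[A,D,C,k,E,B], logical=[E,B,A,D,C,k]
After op 10 (swap(4, 3)): offset=4, physical=[A,C,D,k,E,B], logical=[E,B,A,C,D,k]

Answer: E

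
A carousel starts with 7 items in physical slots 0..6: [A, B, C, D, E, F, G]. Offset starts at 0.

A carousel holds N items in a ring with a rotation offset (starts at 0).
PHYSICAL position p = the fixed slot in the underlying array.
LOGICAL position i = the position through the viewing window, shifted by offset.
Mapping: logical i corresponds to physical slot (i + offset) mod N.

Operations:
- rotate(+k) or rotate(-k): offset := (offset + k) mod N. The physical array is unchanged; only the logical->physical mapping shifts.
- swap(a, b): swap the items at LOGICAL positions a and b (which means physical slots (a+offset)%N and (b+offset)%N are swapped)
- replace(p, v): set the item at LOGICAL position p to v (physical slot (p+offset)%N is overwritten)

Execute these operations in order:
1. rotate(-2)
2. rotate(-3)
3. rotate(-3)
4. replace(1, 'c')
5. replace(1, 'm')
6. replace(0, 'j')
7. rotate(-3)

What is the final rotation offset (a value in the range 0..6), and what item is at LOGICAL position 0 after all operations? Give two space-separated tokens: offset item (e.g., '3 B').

Answer: 3 D

Derivation:
After op 1 (rotate(-2)): offset=5, physical=[A,B,C,D,E,F,G], logical=[F,G,A,B,C,D,E]
After op 2 (rotate(-3)): offset=2, physical=[A,B,C,D,E,F,G], logical=[C,D,E,F,G,A,B]
After op 3 (rotate(-3)): offset=6, physical=[A,B,C,D,E,F,G], logical=[G,A,B,C,D,E,F]
After op 4 (replace(1, 'c')): offset=6, physical=[c,B,C,D,E,F,G], logical=[G,c,B,C,D,E,F]
After op 5 (replace(1, 'm')): offset=6, physical=[m,B,C,D,E,F,G], logical=[G,m,B,C,D,E,F]
After op 6 (replace(0, 'j')): offset=6, physical=[m,B,C,D,E,F,j], logical=[j,m,B,C,D,E,F]
After op 7 (rotate(-3)): offset=3, physical=[m,B,C,D,E,F,j], logical=[D,E,F,j,m,B,C]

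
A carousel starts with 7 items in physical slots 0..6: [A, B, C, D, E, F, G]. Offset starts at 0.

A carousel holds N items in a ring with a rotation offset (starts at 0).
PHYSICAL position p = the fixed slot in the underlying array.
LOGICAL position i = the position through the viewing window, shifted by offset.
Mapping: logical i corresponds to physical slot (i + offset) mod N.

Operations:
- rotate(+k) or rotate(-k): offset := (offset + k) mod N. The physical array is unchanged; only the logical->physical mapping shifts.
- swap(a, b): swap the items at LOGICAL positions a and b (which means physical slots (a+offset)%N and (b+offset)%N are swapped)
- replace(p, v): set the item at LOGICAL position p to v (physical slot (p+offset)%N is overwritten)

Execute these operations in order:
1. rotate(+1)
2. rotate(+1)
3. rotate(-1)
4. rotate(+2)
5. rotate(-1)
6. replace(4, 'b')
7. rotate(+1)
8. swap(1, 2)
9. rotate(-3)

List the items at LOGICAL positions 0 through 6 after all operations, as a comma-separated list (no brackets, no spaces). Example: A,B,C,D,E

Answer: A,B,C,D,F,E,b

Derivation:
After op 1 (rotate(+1)): offset=1, physical=[A,B,C,D,E,F,G], logical=[B,C,D,E,F,G,A]
After op 2 (rotate(+1)): offset=2, physical=[A,B,C,D,E,F,G], logical=[C,D,E,F,G,A,B]
After op 3 (rotate(-1)): offset=1, physical=[A,B,C,D,E,F,G], logical=[B,C,D,E,F,G,A]
After op 4 (rotate(+2)): offset=3, physical=[A,B,C,D,E,F,G], logical=[D,E,F,G,A,B,C]
After op 5 (rotate(-1)): offset=2, physical=[A,B,C,D,E,F,G], logical=[C,D,E,F,G,A,B]
After op 6 (replace(4, 'b')): offset=2, physical=[A,B,C,D,E,F,b], logical=[C,D,E,F,b,A,B]
After op 7 (rotate(+1)): offset=3, physical=[A,B,C,D,E,F,b], logical=[D,E,F,b,A,B,C]
After op 8 (swap(1, 2)): offset=3, physical=[A,B,C,D,F,E,b], logical=[D,F,E,b,A,B,C]
After op 9 (rotate(-3)): offset=0, physical=[A,B,C,D,F,E,b], logical=[A,B,C,D,F,E,b]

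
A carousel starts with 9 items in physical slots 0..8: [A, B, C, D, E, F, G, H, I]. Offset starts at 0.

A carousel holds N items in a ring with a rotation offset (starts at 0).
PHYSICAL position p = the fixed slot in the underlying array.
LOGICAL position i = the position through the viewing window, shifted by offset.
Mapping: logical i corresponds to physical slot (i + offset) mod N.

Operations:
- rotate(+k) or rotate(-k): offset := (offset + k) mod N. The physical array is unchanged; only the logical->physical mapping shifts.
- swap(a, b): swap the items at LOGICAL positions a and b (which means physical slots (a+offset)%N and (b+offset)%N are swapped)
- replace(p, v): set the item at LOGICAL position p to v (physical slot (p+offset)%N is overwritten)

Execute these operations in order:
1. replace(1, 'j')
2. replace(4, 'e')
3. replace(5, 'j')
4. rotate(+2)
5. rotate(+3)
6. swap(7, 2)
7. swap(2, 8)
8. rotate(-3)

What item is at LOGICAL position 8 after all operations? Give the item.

After op 1 (replace(1, 'j')): offset=0, physical=[A,j,C,D,E,F,G,H,I], logical=[A,j,C,D,E,F,G,H,I]
After op 2 (replace(4, 'e')): offset=0, physical=[A,j,C,D,e,F,G,H,I], logical=[A,j,C,D,e,F,G,H,I]
After op 3 (replace(5, 'j')): offset=0, physical=[A,j,C,D,e,j,G,H,I], logical=[A,j,C,D,e,j,G,H,I]
After op 4 (rotate(+2)): offset=2, physical=[A,j,C,D,e,j,G,H,I], logical=[C,D,e,j,G,H,I,A,j]
After op 5 (rotate(+3)): offset=5, physical=[A,j,C,D,e,j,G,H,I], logical=[j,G,H,I,A,j,C,D,e]
After op 6 (swap(7, 2)): offset=5, physical=[A,j,C,H,e,j,G,D,I], logical=[j,G,D,I,A,j,C,H,e]
After op 7 (swap(2, 8)): offset=5, physical=[A,j,C,H,D,j,G,e,I], logical=[j,G,e,I,A,j,C,H,D]
After op 8 (rotate(-3)): offset=2, physical=[A,j,C,H,D,j,G,e,I], logical=[C,H,D,j,G,e,I,A,j]

Answer: j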